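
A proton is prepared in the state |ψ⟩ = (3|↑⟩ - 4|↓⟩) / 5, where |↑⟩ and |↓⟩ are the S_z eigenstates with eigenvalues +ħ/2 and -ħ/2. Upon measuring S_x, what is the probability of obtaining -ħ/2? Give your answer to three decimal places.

0.980

|-x⟩ = (|↑⟩ - |↓⟩)/√2, so ⟨-x|ψ⟩ = (7) / (√2·5).
P = |7|² / 50 = 49/50.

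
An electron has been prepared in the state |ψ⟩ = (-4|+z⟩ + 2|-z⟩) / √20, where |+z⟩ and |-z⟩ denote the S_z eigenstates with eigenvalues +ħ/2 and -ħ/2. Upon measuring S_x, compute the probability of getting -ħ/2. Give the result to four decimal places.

0.9000

|-x⟩ = (|+z⟩ - |-z⟩)/√2, so ⟨-x|ψ⟩ = (-6) / (√2·√20).
P = |-6|² / 40 = 36/40.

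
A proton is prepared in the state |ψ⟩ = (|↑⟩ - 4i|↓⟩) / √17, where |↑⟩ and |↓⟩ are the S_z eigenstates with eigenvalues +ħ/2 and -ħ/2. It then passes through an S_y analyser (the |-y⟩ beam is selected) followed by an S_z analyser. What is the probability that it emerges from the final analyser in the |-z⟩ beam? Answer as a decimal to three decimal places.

0.368

First analyser (S_y): P(|-y⟩) = |⟨-y|ψ⟩|² = 25/34.
After stage 1 the state is |-y⟩; P(|-z⟩) = |⟨-z|-y⟩|² = 1/2.
Joint probability = 25/34 × 1/2 = 0.368.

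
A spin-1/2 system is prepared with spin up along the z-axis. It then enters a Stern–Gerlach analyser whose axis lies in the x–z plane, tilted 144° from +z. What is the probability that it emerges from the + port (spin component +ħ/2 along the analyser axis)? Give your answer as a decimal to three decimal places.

0.095

For spin-½, the probability of finding spin-up along an axis at angle θ to the initial spin direction is cos²(θ/2); spin-down is sin²(θ/2).
θ = 144°, so P = cos²(72°) ≈ 0.095.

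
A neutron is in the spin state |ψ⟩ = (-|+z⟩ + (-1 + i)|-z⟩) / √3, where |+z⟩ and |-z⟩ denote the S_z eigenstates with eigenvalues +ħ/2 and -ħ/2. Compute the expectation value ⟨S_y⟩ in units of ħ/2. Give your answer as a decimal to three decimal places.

-0.667

⟨σ_y⟩ = 2 Im(a* b)/(|a|²+|b|²) with a = -1, b = (-1 + i).
a* b = (1 - i), so ⟨σ_y⟩ = -2/3.
⟨S_y⟩ = (ħ/2)·⟨σ_y⟩.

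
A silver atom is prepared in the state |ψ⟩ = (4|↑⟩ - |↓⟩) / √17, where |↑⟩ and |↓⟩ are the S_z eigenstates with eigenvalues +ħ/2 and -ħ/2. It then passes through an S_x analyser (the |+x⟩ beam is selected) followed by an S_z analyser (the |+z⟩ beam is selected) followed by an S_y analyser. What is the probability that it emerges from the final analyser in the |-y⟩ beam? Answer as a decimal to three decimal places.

0.066

First analyser (S_x): P(|+x⟩) = |⟨+x|ψ⟩|² = 9/34.
After stage 1 the state is |+x⟩; P(|+z⟩) = |⟨+z|+x⟩|² = 1/2.
After stage 2 the state is |+z⟩; P(|-y⟩) = |⟨-y|+z⟩|² = 1/2.
Joint probability = 9/34 × 1/2 × 1/2 = 0.066.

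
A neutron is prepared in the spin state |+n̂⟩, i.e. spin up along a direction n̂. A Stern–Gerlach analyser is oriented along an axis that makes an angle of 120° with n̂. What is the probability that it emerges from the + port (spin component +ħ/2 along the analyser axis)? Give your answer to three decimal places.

For spin-½, the probability of finding spin-up along an axis at angle θ to the initial spin direction is cos²(θ/2); spin-down is sin²(θ/2).
θ = 120°, so P = cos²(60°) ≈ 0.250.

0.250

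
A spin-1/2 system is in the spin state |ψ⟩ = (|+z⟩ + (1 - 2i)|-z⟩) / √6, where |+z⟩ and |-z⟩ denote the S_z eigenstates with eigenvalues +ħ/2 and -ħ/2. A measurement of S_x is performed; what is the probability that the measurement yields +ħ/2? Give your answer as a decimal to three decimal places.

0.667

|+x⟩ = (|+z⟩ + |-z⟩)/√2, so ⟨+x|ψ⟩ = (2 - 2i) / (√2·√6).
P = |2 - 2i|² / 12 = 8/12.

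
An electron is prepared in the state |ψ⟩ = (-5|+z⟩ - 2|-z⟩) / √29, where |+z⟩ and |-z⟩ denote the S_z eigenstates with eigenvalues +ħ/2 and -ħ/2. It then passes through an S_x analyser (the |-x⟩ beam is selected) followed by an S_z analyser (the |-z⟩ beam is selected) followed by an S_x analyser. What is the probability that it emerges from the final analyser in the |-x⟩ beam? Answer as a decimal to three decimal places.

First analyser (S_x): P(|-x⟩) = |⟨-x|ψ⟩|² = 9/58.
After stage 1 the state is |-x⟩; P(|-z⟩) = |⟨-z|-x⟩|² = 1/2.
After stage 2 the state is |-z⟩; P(|-x⟩) = |⟨-x|-z⟩|² = 1/2.
Joint probability = 9/58 × 1/2 × 1/2 = 0.039.

0.039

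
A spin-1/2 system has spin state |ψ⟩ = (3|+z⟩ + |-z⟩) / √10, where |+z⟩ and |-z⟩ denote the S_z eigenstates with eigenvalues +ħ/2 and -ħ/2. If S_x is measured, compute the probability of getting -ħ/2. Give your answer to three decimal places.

|-x⟩ = (|+z⟩ - |-z⟩)/√2, so ⟨-x|ψ⟩ = (2) / (√2·√10).
P = |2|² / 20 = 4/20.

0.200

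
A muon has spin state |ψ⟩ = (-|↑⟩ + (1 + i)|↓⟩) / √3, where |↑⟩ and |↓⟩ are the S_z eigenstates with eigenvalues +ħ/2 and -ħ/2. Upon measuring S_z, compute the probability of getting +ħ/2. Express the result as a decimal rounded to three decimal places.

0.333

The +ħ/2 outcome corresponds to |↑⟩. Its amplitude in |ψ⟩ is -1/√3.
P = |-1|² / 3 = 1/3.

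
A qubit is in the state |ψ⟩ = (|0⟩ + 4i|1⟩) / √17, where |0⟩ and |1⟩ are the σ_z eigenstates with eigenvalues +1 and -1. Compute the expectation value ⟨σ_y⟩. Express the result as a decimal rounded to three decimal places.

0.471

⟨σ_y⟩ = 2 Im(a* b)/(|a|²+|b|²) with a = 1, b = 4i.
a* b = 4i, so ⟨σ_y⟩ = 8/17.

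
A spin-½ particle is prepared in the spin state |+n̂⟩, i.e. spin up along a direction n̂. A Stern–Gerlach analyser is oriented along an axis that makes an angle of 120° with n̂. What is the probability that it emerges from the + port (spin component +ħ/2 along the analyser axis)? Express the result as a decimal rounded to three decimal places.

0.250

For spin-½, the probability of finding spin-up along an axis at angle θ to the initial spin direction is cos²(θ/2); spin-down is sin²(θ/2).
θ = 120°, so P = cos²(60°) ≈ 0.250.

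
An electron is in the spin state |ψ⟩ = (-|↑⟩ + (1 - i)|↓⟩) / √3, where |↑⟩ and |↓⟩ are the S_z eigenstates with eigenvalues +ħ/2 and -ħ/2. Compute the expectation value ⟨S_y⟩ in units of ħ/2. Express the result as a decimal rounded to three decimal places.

⟨σ_y⟩ = 2 Im(a* b)/(|a|²+|b|²) with a = -1, b = (1 - i).
a* b = (-1 + i), so ⟨σ_y⟩ = 2/3.
⟨S_y⟩ = (ħ/2)·⟨σ_y⟩.

0.667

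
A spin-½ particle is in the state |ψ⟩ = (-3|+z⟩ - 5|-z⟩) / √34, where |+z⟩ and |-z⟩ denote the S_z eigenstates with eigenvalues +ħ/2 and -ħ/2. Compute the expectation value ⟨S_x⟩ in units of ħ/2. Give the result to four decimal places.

0.8824

⟨σ_x⟩ = 2 Re(a* b)/(|a|²+|b|²) with a = -3, b = -5.
a* b = 15, so ⟨σ_x⟩ = 30/34.
⟨S_x⟩ = (ħ/2)·⟨σ_x⟩.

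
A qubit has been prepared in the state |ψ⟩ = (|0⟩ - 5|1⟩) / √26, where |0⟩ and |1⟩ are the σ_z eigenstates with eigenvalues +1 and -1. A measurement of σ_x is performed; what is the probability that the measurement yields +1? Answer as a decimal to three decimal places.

0.308

|+x⟩ = (|0⟩ + |1⟩)/√2, so ⟨+x|ψ⟩ = (-4) / (√2·√26).
P = |-4|² / 52 = 16/52.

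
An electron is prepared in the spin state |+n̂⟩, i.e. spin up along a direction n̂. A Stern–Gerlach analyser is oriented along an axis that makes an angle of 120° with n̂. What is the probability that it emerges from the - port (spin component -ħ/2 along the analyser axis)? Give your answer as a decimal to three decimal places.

For spin-½, the probability of finding spin-up along an axis at angle θ to the initial spin direction is cos²(θ/2); spin-down is sin²(θ/2).
θ = 120°, so P = sin²(60°) ≈ 0.750.

0.750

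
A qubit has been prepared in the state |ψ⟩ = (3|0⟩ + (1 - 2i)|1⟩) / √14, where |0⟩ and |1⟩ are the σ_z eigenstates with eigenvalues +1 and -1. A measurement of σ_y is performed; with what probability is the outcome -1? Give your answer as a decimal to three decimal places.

0.929

|-y⟩ = (|0⟩ - i|1⟩)/√2, so ⟨-y|ψ⟩ = (5 + i) / (√2·√14).
P = |5 + i|² / 28 = 26/28.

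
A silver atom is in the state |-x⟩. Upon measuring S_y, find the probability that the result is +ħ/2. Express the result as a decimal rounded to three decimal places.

In the S_z basis, |-x⟩ = (|↑⟩ - |↓⟩)/√2 and |+y⟩ = (|↑⟩ + i|↓⟩)/√2.
|⟨+y|-x⟩|² = 1/2.

0.500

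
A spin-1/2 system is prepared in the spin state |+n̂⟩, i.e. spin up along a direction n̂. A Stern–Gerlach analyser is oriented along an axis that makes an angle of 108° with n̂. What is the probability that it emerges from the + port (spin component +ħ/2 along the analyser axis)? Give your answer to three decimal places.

For spin-½, the probability of finding spin-up along an axis at angle θ to the initial spin direction is cos²(θ/2); spin-down is sin²(θ/2).
θ = 108°, so P = cos²(54°) ≈ 0.345.

0.345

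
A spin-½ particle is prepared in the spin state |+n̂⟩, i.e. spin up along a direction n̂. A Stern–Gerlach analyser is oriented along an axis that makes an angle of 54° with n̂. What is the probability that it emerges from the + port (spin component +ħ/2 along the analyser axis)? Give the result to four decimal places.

For spin-½, the probability of finding spin-up along an axis at angle θ to the initial spin direction is cos²(θ/2); spin-down is sin²(θ/2).
θ = 54°, so P = cos²(27°) ≈ 0.7939.

0.7939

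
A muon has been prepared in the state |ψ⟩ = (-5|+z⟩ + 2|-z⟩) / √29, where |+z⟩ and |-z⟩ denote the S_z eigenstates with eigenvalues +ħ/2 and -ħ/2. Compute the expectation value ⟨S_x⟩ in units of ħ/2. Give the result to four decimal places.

-0.6897

⟨σ_x⟩ = 2 Re(a* b)/(|a|²+|b|²) with a = -5, b = 2.
a* b = -10, so ⟨σ_x⟩ = -20/29.
⟨S_x⟩ = (ħ/2)·⟨σ_x⟩.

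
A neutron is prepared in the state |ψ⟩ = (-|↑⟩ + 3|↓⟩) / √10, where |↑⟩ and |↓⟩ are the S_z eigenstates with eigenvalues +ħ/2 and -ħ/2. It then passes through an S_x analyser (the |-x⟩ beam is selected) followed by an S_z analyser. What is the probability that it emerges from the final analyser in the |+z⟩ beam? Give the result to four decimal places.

0.4000

First analyser (S_x): P(|-x⟩) = |⟨-x|ψ⟩|² = 16/20.
After stage 1 the state is |-x⟩; P(|+z⟩) = |⟨+z|-x⟩|² = 1/2.
Joint probability = 16/20 × 1/2 = 0.4000.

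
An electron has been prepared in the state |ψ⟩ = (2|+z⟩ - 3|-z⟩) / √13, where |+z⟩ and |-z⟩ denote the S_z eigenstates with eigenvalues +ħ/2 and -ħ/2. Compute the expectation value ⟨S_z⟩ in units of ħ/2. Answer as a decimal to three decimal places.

⟨σ_z⟩ = |a|² - |b|² divided by |a|²+|b|², with a, b the |+z⟩, |-z⟩ amplitudes.
= (4 - 9)/13 = -5/13.
⟨S_z⟩ = (ħ/2)·⟨σ_z⟩.

-0.385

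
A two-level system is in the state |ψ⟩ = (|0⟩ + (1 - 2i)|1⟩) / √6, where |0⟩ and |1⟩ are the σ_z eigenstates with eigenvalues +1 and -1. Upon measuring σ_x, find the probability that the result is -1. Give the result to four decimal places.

|-x⟩ = (|0⟩ - |1⟩)/√2, so ⟨-x|ψ⟩ = (2i) / (√2·√6).
P = |2i|² / 12 = 4/12.

0.3333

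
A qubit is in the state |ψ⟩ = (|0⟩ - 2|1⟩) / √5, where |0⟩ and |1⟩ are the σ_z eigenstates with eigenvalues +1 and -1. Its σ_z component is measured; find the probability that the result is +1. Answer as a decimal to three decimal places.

The +1 outcome corresponds to |0⟩. Its amplitude in |ψ⟩ is 1/√5.
P = |1|² / 5 = 1/5.

0.200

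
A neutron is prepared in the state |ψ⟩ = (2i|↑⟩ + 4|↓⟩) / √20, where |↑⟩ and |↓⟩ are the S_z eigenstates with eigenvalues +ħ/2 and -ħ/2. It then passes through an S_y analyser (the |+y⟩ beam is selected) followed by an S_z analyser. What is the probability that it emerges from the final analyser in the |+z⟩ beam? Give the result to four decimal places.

0.0500

First analyser (S_y): P(|+y⟩) = |⟨+y|ψ⟩|² = 4/40.
After stage 1 the state is |+y⟩; P(|+z⟩) = |⟨+z|+y⟩|² = 1/2.
Joint probability = 4/40 × 1/2 = 0.0500.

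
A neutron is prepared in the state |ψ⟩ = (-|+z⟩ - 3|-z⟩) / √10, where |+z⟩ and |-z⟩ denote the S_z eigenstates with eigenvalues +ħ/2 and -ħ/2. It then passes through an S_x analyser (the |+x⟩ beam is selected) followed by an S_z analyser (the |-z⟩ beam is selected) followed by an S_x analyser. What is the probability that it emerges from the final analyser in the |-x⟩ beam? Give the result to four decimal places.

0.2000

First analyser (S_x): P(|+x⟩) = |⟨+x|ψ⟩|² = 16/20.
After stage 1 the state is |+x⟩; P(|-z⟩) = |⟨-z|+x⟩|² = 1/2.
After stage 2 the state is |-z⟩; P(|-x⟩) = |⟨-x|-z⟩|² = 1/2.
Joint probability = 16/20 × 1/2 × 1/2 = 0.2000.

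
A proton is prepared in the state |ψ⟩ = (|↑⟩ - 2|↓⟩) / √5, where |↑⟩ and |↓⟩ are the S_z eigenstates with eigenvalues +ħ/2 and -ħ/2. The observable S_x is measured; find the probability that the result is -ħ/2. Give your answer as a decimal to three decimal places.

|-x⟩ = (|↑⟩ - |↓⟩)/√2, so ⟨-x|ψ⟩ = (3) / (√2·√5).
P = |3|² / 10 = 9/10.

0.900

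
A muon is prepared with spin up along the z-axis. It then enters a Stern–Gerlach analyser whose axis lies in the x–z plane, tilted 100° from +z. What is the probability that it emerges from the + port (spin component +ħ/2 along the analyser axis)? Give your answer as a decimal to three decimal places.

For spin-½, the probability of finding spin-up along an axis at angle θ to the initial spin direction is cos²(θ/2); spin-down is sin²(θ/2).
θ = 100°, so P = cos²(50°) ≈ 0.413.

0.413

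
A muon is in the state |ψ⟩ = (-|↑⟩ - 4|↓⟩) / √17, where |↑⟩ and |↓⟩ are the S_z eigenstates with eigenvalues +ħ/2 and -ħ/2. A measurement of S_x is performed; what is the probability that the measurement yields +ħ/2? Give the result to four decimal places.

0.7353

|+x⟩ = (|↑⟩ + |↓⟩)/√2, so ⟨+x|ψ⟩ = (-5) / (√2·√17).
P = |-5|² / 34 = 25/34.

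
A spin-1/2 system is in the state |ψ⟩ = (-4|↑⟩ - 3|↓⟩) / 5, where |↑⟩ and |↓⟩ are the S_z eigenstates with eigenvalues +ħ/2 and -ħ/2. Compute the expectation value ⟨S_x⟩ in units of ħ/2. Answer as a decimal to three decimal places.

⟨σ_x⟩ = 2 Re(a* b)/(|a|²+|b|²) with a = -4, b = -3.
a* b = 12, so ⟨σ_x⟩ = 24/25.
⟨S_x⟩ = (ħ/2)·⟨σ_x⟩.

0.960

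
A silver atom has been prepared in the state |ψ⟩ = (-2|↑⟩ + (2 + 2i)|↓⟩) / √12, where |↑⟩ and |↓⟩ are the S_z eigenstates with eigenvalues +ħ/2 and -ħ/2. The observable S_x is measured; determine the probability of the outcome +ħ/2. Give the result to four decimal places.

0.1667

|+x⟩ = (|↑⟩ + |↓⟩)/√2, so ⟨+x|ψ⟩ = (2i) / (√2·√12).
P = |2i|² / 24 = 4/24.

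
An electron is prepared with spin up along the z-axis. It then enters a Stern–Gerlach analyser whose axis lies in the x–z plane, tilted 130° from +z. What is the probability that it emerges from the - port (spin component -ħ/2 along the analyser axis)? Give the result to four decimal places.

For spin-½, the probability of finding spin-up along an axis at angle θ to the initial spin direction is cos²(θ/2); spin-down is sin²(θ/2).
θ = 130°, so P = sin²(65°) ≈ 0.8214.

0.8214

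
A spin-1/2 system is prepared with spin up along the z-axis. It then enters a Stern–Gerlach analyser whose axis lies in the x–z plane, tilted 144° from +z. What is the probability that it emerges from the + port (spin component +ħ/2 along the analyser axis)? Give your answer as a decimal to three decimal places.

0.095

For spin-½, the probability of finding spin-up along an axis at angle θ to the initial spin direction is cos²(θ/2); spin-down is sin²(θ/2).
θ = 144°, so P = cos²(72°) ≈ 0.095.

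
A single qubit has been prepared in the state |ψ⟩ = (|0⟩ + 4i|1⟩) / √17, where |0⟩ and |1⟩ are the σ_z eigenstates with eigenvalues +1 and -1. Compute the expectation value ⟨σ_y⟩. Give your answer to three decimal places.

⟨σ_y⟩ = 2 Im(a* b)/(|a|²+|b|²) with a = 1, b = 4i.
a* b = 4i, so ⟨σ_y⟩ = 8/17.

0.471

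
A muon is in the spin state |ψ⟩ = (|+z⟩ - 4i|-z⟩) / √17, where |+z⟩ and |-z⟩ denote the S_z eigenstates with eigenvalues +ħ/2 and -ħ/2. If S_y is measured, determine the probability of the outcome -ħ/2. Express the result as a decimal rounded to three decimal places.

0.735

|-y⟩ = (|+z⟩ - i|-z⟩)/√2, so ⟨-y|ψ⟩ = (5) / (√2·√17).
P = |5|² / 34 = 25/34.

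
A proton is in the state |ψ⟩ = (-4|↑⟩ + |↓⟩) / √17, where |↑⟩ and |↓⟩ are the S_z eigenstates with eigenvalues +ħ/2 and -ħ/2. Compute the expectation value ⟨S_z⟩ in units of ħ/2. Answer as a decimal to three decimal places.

⟨σ_z⟩ = |a|² - |b|² divided by |a|²+|b|², with a, b the |↑⟩, |↓⟩ amplitudes.
= (16 - 1)/17 = 15/17.
⟨S_z⟩ = (ħ/2)·⟨σ_z⟩.

0.882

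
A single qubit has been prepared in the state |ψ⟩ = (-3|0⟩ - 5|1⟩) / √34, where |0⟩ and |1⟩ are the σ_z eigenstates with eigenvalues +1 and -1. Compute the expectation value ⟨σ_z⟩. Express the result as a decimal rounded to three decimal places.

-0.471

⟨σ_z⟩ = |a|² - |b|² divided by |a|²+|b|², with a, b the |0⟩, |1⟩ amplitudes.
= (9 - 25)/34 = -16/34.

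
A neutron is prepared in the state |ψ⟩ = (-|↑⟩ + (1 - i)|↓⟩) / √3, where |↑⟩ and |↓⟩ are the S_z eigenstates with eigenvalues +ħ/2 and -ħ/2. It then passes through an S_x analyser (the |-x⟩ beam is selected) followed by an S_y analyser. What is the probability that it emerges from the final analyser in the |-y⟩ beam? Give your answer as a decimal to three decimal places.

First analyser (S_x): P(|-x⟩) = |⟨-x|ψ⟩|² = 5/6.
After stage 1 the state is |-x⟩; P(|-y⟩) = |⟨-y|-x⟩|² = 1/2.
Joint probability = 5/6 × 1/2 = 0.417.

0.417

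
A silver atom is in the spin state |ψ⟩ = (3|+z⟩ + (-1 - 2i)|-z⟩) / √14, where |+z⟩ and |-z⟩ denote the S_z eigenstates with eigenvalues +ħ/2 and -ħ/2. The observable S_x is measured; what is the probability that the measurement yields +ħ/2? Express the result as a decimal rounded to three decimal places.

0.286

|+x⟩ = (|+z⟩ + |-z⟩)/√2, so ⟨+x|ψ⟩ = (2 - 2i) / (√2·√14).
P = |2 - 2i|² / 28 = 8/28.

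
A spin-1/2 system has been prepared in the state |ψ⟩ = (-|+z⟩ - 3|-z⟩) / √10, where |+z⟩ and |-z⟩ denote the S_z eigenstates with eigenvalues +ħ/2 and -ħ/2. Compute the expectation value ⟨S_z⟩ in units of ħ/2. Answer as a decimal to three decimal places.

⟨σ_z⟩ = |a|² - |b|² divided by |a|²+|b|², with a, b the |+z⟩, |-z⟩ amplitudes.
= (1 - 9)/10 = -8/10.
⟨S_z⟩ = (ħ/2)·⟨σ_z⟩.

-0.800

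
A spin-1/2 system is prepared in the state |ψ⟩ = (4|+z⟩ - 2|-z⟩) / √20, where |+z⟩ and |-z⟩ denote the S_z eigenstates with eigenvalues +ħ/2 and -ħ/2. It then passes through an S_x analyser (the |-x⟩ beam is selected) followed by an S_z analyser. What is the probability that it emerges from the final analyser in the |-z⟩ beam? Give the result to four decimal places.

0.4500

First analyser (S_x): P(|-x⟩) = |⟨-x|ψ⟩|² = 36/40.
After stage 1 the state is |-x⟩; P(|-z⟩) = |⟨-z|-x⟩|² = 1/2.
Joint probability = 36/40 × 1/2 = 0.4500.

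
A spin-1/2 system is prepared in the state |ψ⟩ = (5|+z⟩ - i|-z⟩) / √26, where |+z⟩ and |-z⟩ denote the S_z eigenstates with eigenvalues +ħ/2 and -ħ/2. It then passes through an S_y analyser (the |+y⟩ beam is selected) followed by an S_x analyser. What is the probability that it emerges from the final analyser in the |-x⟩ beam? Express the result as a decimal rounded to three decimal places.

First analyser (S_y): P(|+y⟩) = |⟨+y|ψ⟩|² = 16/52.
After stage 1 the state is |+y⟩; P(|-x⟩) = |⟨-x|+y⟩|² = 1/2.
Joint probability = 16/52 × 1/2 = 0.154.

0.154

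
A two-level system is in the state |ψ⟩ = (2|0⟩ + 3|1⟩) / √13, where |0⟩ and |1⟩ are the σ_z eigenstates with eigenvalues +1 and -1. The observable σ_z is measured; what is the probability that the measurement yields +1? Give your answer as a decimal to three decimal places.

0.308

The +1 outcome corresponds to |0⟩. Its amplitude in |ψ⟩ is 2/√13.
P = |2|² / 13 = 4/13.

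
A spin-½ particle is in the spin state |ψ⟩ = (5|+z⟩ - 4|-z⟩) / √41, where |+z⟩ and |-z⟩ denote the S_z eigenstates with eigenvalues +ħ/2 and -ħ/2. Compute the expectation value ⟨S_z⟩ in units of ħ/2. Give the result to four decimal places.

0.2195

⟨σ_z⟩ = |a|² - |b|² divided by |a|²+|b|², with a, b the |+z⟩, |-z⟩ amplitudes.
= (25 - 16)/41 = 9/41.
⟨S_z⟩ = (ħ/2)·⟨σ_z⟩.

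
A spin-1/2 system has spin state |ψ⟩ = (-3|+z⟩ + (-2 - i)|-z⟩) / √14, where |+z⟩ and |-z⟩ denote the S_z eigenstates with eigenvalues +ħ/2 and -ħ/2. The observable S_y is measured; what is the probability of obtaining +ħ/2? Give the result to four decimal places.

0.7143

|+y⟩ = (|+z⟩ + i|-z⟩)/√2, so ⟨+y|ψ⟩ = (-4 + 2i) / (√2·√14).
P = |-4 + 2i|² / 28 = 20/28.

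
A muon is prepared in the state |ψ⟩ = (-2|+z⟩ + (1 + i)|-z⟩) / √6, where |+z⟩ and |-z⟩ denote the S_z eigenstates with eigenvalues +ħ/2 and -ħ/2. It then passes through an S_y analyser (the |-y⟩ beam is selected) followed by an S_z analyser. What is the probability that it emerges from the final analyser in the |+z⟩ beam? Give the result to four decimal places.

0.4167

First analyser (S_y): P(|-y⟩) = |⟨-y|ψ⟩|² = 10/12.
After stage 1 the state is |-y⟩; P(|+z⟩) = |⟨+z|-y⟩|² = 1/2.
Joint probability = 10/12 × 1/2 = 0.4167.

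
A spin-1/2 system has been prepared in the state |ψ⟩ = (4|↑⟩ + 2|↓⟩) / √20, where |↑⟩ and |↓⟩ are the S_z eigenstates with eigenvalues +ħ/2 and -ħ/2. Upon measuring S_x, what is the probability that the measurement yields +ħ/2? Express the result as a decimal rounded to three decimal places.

0.900

|+x⟩ = (|↑⟩ + |↓⟩)/√2, so ⟨+x|ψ⟩ = (6) / (√2·√20).
P = |6|² / 40 = 36/40.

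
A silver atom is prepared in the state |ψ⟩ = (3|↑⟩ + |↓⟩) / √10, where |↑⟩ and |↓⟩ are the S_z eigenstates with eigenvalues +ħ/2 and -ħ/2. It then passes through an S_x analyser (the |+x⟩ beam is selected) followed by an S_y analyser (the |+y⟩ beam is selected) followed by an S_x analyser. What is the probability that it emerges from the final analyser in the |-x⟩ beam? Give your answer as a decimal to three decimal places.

First analyser (S_x): P(|+x⟩) = |⟨+x|ψ⟩|² = 16/20.
After stage 1 the state is |+x⟩; P(|+y⟩) = |⟨+y|+x⟩|² = 1/2.
After stage 2 the state is |+y⟩; P(|-x⟩) = |⟨-x|+y⟩|² = 1/2.
Joint probability = 16/20 × 1/2 × 1/2 = 0.200.

0.200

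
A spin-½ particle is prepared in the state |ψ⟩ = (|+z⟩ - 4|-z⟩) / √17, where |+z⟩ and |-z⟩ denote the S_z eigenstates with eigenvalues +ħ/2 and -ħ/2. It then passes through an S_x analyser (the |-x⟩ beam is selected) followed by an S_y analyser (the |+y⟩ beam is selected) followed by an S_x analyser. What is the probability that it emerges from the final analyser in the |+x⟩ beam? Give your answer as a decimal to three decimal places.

First analyser (S_x): P(|-x⟩) = |⟨-x|ψ⟩|² = 25/34.
After stage 1 the state is |-x⟩; P(|+y⟩) = |⟨+y|-x⟩|² = 1/2.
After stage 2 the state is |+y⟩; P(|+x⟩) = |⟨+x|+y⟩|² = 1/2.
Joint probability = 25/34 × 1/2 × 1/2 = 0.184.

0.184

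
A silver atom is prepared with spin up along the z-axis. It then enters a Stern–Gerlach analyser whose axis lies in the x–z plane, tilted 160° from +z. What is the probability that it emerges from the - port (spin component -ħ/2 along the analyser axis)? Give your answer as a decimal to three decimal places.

For spin-½, the probability of finding spin-up along an axis at angle θ to the initial spin direction is cos²(θ/2); spin-down is sin²(θ/2).
θ = 160°, so P = sin²(80°) ≈ 0.970.

0.970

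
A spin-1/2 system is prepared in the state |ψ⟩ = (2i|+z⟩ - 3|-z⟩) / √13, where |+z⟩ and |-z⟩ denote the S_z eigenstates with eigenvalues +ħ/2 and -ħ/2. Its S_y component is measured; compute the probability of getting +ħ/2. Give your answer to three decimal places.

|+y⟩ = (|+z⟩ + i|-z⟩)/√2, so ⟨+y|ψ⟩ = (5i) / (√2·√13).
P = |5i|² / 26 = 25/26.

0.962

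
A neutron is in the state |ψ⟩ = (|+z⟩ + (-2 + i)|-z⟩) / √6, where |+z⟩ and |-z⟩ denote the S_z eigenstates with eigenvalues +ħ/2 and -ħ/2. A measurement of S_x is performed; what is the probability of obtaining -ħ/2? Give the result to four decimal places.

0.8333

|-x⟩ = (|+z⟩ - |-z⟩)/√2, so ⟨-x|ψ⟩ = (3 - i) / (√2·√6).
P = |3 - i|² / 12 = 10/12.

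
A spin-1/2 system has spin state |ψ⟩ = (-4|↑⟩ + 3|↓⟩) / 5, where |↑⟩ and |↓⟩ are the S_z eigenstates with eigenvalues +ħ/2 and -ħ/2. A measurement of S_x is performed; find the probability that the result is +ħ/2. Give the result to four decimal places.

|+x⟩ = (|↑⟩ + |↓⟩)/√2, so ⟨+x|ψ⟩ = (-1) / (√2·5).
P = |-1|² / 50 = 1/50.

0.0200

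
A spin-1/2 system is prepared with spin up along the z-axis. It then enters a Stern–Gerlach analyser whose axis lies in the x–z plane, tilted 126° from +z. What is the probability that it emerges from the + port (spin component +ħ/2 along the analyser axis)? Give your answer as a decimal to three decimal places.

0.206

For spin-½, the probability of finding spin-up along an axis at angle θ to the initial spin direction is cos²(θ/2); spin-down is sin²(θ/2).
θ = 126°, so P = cos²(63°) ≈ 0.206.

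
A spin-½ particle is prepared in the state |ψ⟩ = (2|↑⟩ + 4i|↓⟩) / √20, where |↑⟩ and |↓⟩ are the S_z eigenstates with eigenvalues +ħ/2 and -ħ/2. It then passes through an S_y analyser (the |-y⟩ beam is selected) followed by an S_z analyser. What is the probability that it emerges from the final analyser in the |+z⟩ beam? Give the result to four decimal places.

0.0500

First analyser (S_y): P(|-y⟩) = |⟨-y|ψ⟩|² = 4/40.
After stage 1 the state is |-y⟩; P(|+z⟩) = |⟨+z|-y⟩|² = 1/2.
Joint probability = 4/40 × 1/2 = 0.0500.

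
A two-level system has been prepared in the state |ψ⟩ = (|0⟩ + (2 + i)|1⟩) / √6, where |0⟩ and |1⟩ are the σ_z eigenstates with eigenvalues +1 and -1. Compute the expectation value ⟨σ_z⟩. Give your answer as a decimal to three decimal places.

-0.667

⟨σ_z⟩ = |a|² - |b|² divided by |a|²+|b|², with a, b the |0⟩, |1⟩ amplitudes.
= (1 - 5)/6 = -4/6.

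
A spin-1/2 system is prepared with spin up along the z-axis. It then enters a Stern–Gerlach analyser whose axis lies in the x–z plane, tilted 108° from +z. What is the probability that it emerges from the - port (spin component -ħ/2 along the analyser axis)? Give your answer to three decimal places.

For spin-½, the probability of finding spin-up along an axis at angle θ to the initial spin direction is cos²(θ/2); spin-down is sin²(θ/2).
θ = 108°, so P = sin²(54°) ≈ 0.655.

0.655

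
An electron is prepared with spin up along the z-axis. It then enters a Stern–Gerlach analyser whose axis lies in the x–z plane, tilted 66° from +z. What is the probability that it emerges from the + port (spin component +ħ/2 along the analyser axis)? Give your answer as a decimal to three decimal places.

For spin-½, the probability of finding spin-up along an axis at angle θ to the initial spin direction is cos²(θ/2); spin-down is sin²(θ/2).
θ = 66°, so P = cos²(33°) ≈ 0.703.

0.703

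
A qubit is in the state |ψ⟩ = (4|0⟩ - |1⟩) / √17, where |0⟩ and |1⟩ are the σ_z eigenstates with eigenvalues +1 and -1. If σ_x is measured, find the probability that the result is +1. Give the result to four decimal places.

|+x⟩ = (|0⟩ + |1⟩)/√2, so ⟨+x|ψ⟩ = (3) / (√2·√17).
P = |3|² / 34 = 9/34.

0.2647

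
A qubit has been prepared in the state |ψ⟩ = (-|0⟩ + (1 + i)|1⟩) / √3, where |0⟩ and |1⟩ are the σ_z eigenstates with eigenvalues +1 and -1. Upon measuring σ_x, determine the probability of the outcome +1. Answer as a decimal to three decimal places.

0.167

|+x⟩ = (|0⟩ + |1⟩)/√2, so ⟨+x|ψ⟩ = (i) / (√2·√3).
P = |i|² / 6 = 1/6.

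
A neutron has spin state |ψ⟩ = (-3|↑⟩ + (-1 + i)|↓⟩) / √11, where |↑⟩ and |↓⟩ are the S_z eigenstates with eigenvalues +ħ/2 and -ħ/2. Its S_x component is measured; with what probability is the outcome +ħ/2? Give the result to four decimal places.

0.7727

|+x⟩ = (|↑⟩ + |↓⟩)/√2, so ⟨+x|ψ⟩ = (-4 + i) / (√2·√11).
P = |-4 + i|² / 22 = 17/22.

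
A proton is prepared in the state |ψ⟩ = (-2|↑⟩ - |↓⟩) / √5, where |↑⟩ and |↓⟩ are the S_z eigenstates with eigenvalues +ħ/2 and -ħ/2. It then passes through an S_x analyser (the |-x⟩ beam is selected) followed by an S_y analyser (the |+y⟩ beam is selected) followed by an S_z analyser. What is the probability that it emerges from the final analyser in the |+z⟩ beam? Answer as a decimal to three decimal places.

0.025

First analyser (S_x): P(|-x⟩) = |⟨-x|ψ⟩|² = 1/10.
After stage 1 the state is |-x⟩; P(|+y⟩) = |⟨+y|-x⟩|² = 1/2.
After stage 2 the state is |+y⟩; P(|+z⟩) = |⟨+z|+y⟩|² = 1/2.
Joint probability = 1/10 × 1/2 × 1/2 = 0.025.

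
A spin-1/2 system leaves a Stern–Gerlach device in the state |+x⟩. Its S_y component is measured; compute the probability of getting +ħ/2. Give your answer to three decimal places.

In the S_z basis, |+x⟩ = (|↑⟩ + |↓⟩)/√2 and |+y⟩ = (|↑⟩ + i|↓⟩)/√2.
|⟨+y|+x⟩|² = 1/2.

0.500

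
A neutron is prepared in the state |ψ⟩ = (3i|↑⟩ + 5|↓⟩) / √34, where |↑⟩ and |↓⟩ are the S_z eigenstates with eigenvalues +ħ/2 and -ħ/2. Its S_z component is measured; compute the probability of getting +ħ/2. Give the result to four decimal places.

0.2647

The +ħ/2 outcome corresponds to |↑⟩. Its amplitude in |ψ⟩ is 3i/√34.
P = |3i|² / 34 = 9/34.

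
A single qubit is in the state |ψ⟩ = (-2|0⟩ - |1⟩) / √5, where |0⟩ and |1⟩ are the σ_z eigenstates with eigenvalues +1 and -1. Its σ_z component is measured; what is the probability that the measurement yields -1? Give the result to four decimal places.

The -1 outcome corresponds to |1⟩. Its amplitude in |ψ⟩ is -1/√5.
P = |-1|² / 5 = 1/5.

0.2000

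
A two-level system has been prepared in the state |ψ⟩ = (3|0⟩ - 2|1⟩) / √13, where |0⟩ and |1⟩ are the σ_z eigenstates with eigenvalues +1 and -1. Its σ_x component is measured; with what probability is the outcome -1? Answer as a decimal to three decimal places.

|-x⟩ = (|0⟩ - |1⟩)/√2, so ⟨-x|ψ⟩ = (5) / (√2·√13).
P = |5|² / 26 = 25/26.

0.962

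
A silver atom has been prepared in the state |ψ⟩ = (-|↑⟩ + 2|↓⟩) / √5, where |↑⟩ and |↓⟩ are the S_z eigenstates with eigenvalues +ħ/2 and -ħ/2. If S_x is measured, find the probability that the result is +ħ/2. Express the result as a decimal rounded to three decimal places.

0.100

|+x⟩ = (|↑⟩ + |↓⟩)/√2, so ⟨+x|ψ⟩ = (1) / (√2·√5).
P = |1|² / 10 = 1/10.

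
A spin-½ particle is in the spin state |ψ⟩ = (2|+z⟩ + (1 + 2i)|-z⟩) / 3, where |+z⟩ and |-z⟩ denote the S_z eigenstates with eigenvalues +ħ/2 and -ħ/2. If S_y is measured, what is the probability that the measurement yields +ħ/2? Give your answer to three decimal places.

|+y⟩ = (|+z⟩ + i|-z⟩)/√2, so ⟨+y|ψ⟩ = (4 - i) / (√2·3).
P = |4 - i|² / 18 = 17/18.

0.944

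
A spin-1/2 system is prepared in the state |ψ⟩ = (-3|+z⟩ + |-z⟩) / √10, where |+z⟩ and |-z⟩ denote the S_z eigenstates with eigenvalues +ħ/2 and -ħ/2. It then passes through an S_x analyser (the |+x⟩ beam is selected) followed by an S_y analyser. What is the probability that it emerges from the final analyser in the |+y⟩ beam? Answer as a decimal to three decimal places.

First analyser (S_x): P(|+x⟩) = |⟨+x|ψ⟩|² = 4/20.
After stage 1 the state is |+x⟩; P(|+y⟩) = |⟨+y|+x⟩|² = 1/2.
Joint probability = 4/20 × 1/2 = 0.100.

0.100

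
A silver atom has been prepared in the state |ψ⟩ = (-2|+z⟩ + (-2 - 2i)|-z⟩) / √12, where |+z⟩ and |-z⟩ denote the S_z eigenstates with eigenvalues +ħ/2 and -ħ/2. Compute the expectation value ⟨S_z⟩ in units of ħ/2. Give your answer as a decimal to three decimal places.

⟨σ_z⟩ = |a|² - |b|² divided by |a|²+|b|², with a, b the |+z⟩, |-z⟩ amplitudes.
= (4 - 8)/12 = -4/12.
⟨S_z⟩ = (ħ/2)·⟨σ_z⟩.

-0.333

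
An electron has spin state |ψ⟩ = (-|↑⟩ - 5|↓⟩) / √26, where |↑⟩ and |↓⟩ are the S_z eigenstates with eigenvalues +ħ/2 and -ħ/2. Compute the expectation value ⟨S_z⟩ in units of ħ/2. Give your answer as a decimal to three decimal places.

⟨σ_z⟩ = |a|² - |b|² divided by |a|²+|b|², with a, b the |↑⟩, |↓⟩ amplitudes.
= (1 - 25)/26 = -24/26.
⟨S_z⟩ = (ħ/2)·⟨σ_z⟩.

-0.923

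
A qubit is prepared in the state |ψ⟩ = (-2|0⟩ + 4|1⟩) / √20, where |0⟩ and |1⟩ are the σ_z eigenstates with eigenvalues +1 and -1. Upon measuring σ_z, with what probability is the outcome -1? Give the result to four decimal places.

0.8000

The -1 outcome corresponds to |1⟩. Its amplitude in |ψ⟩ is 4/√20.
P = |4|² / 20 = 16/20.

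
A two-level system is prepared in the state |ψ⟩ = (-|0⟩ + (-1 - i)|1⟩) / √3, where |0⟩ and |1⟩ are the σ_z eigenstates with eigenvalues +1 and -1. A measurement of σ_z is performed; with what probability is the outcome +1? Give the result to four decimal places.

0.3333

The +1 outcome corresponds to |0⟩. Its amplitude in |ψ⟩ is -1/√3.
P = |-1|² / 3 = 1/3.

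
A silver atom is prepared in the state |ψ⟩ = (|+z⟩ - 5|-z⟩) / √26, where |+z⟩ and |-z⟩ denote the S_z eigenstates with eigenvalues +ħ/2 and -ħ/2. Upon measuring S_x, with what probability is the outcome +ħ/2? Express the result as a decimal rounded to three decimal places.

0.308

|+x⟩ = (|+z⟩ + |-z⟩)/√2, so ⟨+x|ψ⟩ = (-4) / (√2·√26).
P = |-4|² / 52 = 16/52.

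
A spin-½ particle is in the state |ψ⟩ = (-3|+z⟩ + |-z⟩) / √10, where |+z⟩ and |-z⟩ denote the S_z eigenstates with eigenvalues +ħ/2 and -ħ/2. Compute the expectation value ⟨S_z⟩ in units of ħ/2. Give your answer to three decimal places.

⟨σ_z⟩ = |a|² - |b|² divided by |a|²+|b|², with a, b the |+z⟩, |-z⟩ amplitudes.
= (9 - 1)/10 = 8/10.
⟨S_z⟩ = (ħ/2)·⟨σ_z⟩.

0.800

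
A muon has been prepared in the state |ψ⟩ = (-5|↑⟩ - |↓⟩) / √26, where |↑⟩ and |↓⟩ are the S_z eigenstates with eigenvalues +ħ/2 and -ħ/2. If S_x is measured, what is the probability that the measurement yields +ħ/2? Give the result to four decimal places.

0.6923

|+x⟩ = (|↑⟩ + |↓⟩)/√2, so ⟨+x|ψ⟩ = (-6) / (√2·√26).
P = |-6|² / 52 = 36/52.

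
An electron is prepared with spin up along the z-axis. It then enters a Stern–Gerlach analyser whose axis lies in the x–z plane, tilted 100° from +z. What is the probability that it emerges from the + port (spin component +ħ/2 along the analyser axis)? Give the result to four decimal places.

For spin-½, the probability of finding spin-up along an axis at angle θ to the initial spin direction is cos²(θ/2); spin-down is sin²(θ/2).
θ = 100°, so P = cos²(50°) ≈ 0.4132.

0.4132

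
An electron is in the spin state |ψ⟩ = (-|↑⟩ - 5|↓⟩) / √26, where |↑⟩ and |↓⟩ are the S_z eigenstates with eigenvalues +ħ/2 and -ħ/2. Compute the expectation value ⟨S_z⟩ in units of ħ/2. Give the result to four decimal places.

⟨σ_z⟩ = |a|² - |b|² divided by |a|²+|b|², with a, b the |↑⟩, |↓⟩ amplitudes.
= (1 - 25)/26 = -24/26.
⟨S_z⟩ = (ħ/2)·⟨σ_z⟩.

-0.9231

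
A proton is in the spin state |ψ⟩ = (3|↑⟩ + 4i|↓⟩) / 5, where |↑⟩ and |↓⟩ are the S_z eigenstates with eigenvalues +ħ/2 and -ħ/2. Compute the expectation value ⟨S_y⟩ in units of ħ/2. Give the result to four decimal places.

0.9600

⟨σ_y⟩ = 2 Im(a* b)/(|a|²+|b|²) with a = 3, b = 4i.
a* b = 12i, so ⟨σ_y⟩ = 24/25.
⟨S_y⟩ = (ħ/2)·⟨σ_y⟩.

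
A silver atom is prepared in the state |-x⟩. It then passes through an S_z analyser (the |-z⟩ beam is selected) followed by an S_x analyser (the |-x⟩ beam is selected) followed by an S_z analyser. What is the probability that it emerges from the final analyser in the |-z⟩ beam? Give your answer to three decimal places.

First analyser (S_z): from |-x⟩, P(|-z⟩) = 1/2.
After stage 1 the state is |-z⟩; P(|-x⟩) = |⟨-x|-z⟩|² = 1/2.
After stage 2 the state is |-x⟩; P(|-z⟩) = |⟨-z|-x⟩|² = 1/2.
Joint probability = 1/2 × 1/2 × 1/2 = 0.125.

0.125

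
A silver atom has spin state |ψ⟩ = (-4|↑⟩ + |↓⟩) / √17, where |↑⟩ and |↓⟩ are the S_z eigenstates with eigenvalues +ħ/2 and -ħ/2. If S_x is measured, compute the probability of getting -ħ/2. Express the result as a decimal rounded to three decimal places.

0.735

|-x⟩ = (|↑⟩ - |↓⟩)/√2, so ⟨-x|ψ⟩ = (-5) / (√2·√17).
P = |-5|² / 34 = 25/34.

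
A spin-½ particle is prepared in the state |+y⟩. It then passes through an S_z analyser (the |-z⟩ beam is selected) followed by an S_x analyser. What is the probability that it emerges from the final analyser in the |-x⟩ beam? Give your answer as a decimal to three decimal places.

First analyser (S_z): from |+y⟩, P(|-z⟩) = 1/2.
After stage 1 the state is |-z⟩; P(|-x⟩) = |⟨-x|-z⟩|² = 1/2.
Joint probability = 1/2 × 1/2 = 0.250.

0.250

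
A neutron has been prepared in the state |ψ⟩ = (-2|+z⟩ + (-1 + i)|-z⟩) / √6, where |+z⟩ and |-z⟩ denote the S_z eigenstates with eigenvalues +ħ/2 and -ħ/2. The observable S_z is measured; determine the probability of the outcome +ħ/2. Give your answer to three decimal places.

0.667

The +ħ/2 outcome corresponds to |+z⟩. Its amplitude in |ψ⟩ is -2/√6.
P = |-2|² / 6 = 4/6.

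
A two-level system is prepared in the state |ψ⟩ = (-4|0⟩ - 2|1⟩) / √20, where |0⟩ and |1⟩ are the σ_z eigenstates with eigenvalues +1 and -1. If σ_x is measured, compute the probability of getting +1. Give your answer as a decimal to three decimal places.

|+x⟩ = (|0⟩ + |1⟩)/√2, so ⟨+x|ψ⟩ = (-6) / (√2·√20).
P = |-6|² / 40 = 36/40.

0.900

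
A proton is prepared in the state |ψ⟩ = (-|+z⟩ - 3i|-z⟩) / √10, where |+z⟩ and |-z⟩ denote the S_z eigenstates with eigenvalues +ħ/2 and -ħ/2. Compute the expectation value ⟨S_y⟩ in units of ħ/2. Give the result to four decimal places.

0.6000

⟨σ_y⟩ = 2 Im(a* b)/(|a|²+|b|²) with a = -1, b = -3i.
a* b = 3i, so ⟨σ_y⟩ = 6/10.
⟨S_y⟩ = (ħ/2)·⟨σ_y⟩.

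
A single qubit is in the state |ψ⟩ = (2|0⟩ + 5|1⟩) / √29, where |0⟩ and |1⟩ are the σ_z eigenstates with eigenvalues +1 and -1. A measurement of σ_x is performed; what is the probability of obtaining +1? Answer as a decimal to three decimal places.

0.845

|+x⟩ = (|0⟩ + |1⟩)/√2, so ⟨+x|ψ⟩ = (7) / (√2·√29).
P = |7|² / 58 = 49/58.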